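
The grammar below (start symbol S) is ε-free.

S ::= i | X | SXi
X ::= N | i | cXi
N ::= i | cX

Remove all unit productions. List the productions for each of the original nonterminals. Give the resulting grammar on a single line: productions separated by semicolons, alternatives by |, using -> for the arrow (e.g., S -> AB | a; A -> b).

Unit productions: S->X, X->N.
Unit pairs (A ⇒* B via units): (S,N), (S,X), (X,N).
S: inherits non-unit rules of {N, S, X} → SXi | cX | cXi | i.
N: inherits non-unit rules of {N} → cX | i.
X: inherits non-unit rules of {N, X} → cX | cXi | i.

S -> i | cX | SXi | cXi; N -> i | cX; X -> i | cX | cXi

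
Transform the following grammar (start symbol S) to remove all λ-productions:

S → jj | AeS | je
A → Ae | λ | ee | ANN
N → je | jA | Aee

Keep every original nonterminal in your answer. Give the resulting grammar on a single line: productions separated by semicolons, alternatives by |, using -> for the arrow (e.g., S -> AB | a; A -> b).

S -> eS | je | jj | AeS; A -> e | Ae | NN | ee | ANN; N -> j | ee | jA | je | Aee

Nullable set: {A}.
S -> AeS: A nullable, giving AeS | eS.
Drop A -> λ.
A -> ANN: A nullable, giving ANN | NN.
A -> Ae: A nullable, giving Ae | e.
N -> Aee: A nullable, giving Aee | ee.
N -> jA: A nullable, giving j | jA.
Unchanged (no nullable symbols): S -> je; S -> jj; A -> ee; N -> je.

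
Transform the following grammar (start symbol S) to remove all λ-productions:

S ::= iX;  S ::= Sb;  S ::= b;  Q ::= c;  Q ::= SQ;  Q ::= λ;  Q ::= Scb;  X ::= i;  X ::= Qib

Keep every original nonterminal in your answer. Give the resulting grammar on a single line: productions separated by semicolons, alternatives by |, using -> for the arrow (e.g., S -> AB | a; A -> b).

S -> b | Sb | iX; Q -> S | c | SQ | Scb; X -> i | ib | Qib

Nullable set: {Q}.
Drop Q -> λ.
Q -> SQ: Q nullable, giving S | SQ.
X -> Qib: Q nullable, giving Qib | ib.
Unchanged (no nullable symbols): S -> Sb; S -> b; S -> iX; Q -> Scb; Q -> c; X -> i.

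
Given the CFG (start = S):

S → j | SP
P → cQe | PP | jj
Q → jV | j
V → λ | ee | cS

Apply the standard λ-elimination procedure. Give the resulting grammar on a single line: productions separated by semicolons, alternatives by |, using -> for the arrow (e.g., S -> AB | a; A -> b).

Nullable set: {V}.
Q -> jV: V nullable, giving j | jV.
Drop V -> λ.
Unchanged (no nullable symbols): S -> SP; S -> j; P -> PP; P -> cQe; P -> jj; Q -> j; V -> cS; V -> ee.

S -> j | SP; P -> PP | jj | cQe; Q -> j | jV; V -> cS | ee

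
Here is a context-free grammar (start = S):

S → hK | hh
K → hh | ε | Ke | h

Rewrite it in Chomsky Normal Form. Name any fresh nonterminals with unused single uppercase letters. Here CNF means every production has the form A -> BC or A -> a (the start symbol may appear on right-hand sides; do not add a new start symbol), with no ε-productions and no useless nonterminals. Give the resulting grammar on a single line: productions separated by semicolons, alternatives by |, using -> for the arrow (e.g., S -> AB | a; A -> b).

S -> h | BB | BK; A -> e; B -> h; K -> e | h | BB | KA

Nullable: {K}; after ε-elimination: S -> h | hK | hh; K -> e | h | Ke | hh.
No unit productions to eliminate.
TERM: introduce A -> e, B -> h and substitute in every rule of length ≥2.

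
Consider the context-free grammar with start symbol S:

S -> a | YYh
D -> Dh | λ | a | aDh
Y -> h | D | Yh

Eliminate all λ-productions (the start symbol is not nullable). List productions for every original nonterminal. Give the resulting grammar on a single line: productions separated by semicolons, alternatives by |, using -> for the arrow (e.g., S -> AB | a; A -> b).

S -> a | h | Yh | YYh; D -> a | h | Dh | ah | aDh; Y -> D | h | Yh

Nullable set: {D, Y}.
S -> YYh: Y, Y nullable, giving YYh | Yh | h.
Drop D -> λ.
D -> Dh: D nullable, giving Dh | h.
D -> aDh: D nullable, giving aDh | ah.
Y -> D: D nullable, giving D.
Y -> Yh: Y nullable, giving Yh | h.
Unchanged (no nullable symbols): S -> a; D -> a; Y -> h.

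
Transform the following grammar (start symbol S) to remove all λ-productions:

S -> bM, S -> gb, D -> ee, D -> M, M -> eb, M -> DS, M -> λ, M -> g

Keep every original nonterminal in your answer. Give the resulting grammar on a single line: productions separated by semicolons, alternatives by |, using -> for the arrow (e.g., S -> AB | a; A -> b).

Nullable set: {D, M}.
S -> bM: M nullable, giving b | bM.
D -> M: M nullable, giving M.
Drop M -> λ.
M -> DS: D nullable, giving DS | S.
Unchanged (no nullable symbols): S -> gb; D -> ee; M -> eb; M -> g.

S -> b | bM | gb; D -> M | ee; M -> S | g | DS | eb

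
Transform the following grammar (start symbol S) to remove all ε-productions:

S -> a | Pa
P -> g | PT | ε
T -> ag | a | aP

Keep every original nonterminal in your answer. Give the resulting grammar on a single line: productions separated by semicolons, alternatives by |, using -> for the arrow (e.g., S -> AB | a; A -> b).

Nullable set: {P}.
S -> Pa: P nullable, giving Pa | a.
Drop P -> ε.
P -> PT: P nullable, giving PT | T.
T -> aP: P nullable, giving a | aP.
Unchanged (no nullable symbols): S -> a; P -> g; T -> a; T -> ag.

S -> a | Pa; P -> T | g | PT; T -> a | aP | ag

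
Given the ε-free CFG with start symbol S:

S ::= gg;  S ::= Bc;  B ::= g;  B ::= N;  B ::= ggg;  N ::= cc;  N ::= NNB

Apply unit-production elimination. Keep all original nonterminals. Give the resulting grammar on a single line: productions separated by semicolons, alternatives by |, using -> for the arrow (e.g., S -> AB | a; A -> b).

S -> Bc | gg; B -> g | cc | NNB | ggg; N -> cc | NNB

Unit productions: B->N.
Unit pairs (A ⇒* B via units): (B,N).
S: inherits non-unit rules of {S} → Bc | gg.
B: inherits non-unit rules of {B, N} → NNB | cc | g | ggg.
N: inherits non-unit rules of {N} → NNB | cc.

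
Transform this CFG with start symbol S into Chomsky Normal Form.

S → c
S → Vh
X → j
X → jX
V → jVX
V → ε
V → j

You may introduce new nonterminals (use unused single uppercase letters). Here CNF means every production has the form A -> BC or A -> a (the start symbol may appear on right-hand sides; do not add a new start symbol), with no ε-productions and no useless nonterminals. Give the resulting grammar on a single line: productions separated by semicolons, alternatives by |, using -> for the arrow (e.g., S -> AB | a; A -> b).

Nullable: {V}; after ε-elimination: S -> c | h | Vh; V -> j | jX | jVX; X -> j | jX.
No unit productions to eliminate.
TERM: introduce A -> h, B -> j and substitute in every rule of length ≥2.
BIN: V -> BVX becomes V -> BC, C -> VX.

S -> c | h | VA; A -> h; B -> j; C -> VX; V -> j | BC | BX; X -> j | BX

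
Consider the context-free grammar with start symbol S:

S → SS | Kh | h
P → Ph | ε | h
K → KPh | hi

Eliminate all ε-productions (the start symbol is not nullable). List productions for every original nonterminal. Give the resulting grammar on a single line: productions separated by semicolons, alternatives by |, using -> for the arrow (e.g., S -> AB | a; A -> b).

Nullable set: {P}.
K -> KPh: P nullable, giving KPh | Kh.
Drop P -> ε.
P -> Ph: P nullable, giving Ph | h.
Unchanged (no nullable symbols): S -> Kh; S -> SS; S -> h; K -> hi; P -> h.

S -> h | Kh | SS; K -> Kh | hi | KPh; P -> h | Ph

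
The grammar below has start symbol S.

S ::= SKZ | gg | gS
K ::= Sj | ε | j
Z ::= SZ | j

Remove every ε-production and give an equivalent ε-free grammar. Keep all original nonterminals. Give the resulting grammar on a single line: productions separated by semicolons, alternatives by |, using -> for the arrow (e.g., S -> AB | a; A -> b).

Nullable set: {K}.
S -> SKZ: K nullable, giving SKZ | SZ.
Drop K -> ε.
Unchanged (no nullable symbols): S -> gS; S -> gg; K -> Sj; K -> j; Z -> SZ; Z -> j.

S -> SZ | gS | gg | SKZ; K -> j | Sj; Z -> j | SZ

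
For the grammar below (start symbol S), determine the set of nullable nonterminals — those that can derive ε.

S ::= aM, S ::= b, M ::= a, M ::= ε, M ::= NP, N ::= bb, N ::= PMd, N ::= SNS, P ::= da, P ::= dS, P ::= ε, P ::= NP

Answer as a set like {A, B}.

Directly nullable (have an ε-rule): {M, P}.
Not nullable: N, S — each has a terminal in every rule's right-hand side or depends on a non-nullable symbol.

{M, P}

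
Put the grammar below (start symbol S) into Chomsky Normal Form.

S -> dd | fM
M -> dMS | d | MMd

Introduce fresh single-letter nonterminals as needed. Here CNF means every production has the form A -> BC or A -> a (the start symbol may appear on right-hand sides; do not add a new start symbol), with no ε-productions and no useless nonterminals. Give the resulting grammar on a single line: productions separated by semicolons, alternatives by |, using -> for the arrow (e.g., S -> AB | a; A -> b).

No ε-productions.
No unit productions to eliminate.
TERM: introduce A -> d, B -> f and substitute in every rule of length ≥2.
BIN: M -> AMS becomes M -> AC, C -> MS; M -> MMA becomes M -> MD, D -> MA.

S -> AA | BM; A -> d; B -> f; C -> MS; D -> MA; M -> d | AC | MD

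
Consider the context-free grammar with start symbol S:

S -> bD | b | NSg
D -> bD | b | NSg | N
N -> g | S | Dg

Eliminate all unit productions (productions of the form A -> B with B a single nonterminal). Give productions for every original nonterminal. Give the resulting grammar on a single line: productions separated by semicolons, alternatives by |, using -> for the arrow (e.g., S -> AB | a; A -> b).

Unit productions: D->N, N->S.
Unit pairs (A ⇒* B via units): (D,N), (D,S), (N,S).
S: inherits non-unit rules of {S} → NSg | b | bD.
D: inherits non-unit rules of {D, N, S} → Dg | NSg | b | bD | g.
N: inherits non-unit rules of {N, S} → Dg | NSg | b | bD | g.

S -> b | bD | NSg; D -> b | g | Dg | bD | NSg; N -> b | g | Dg | bD | NSg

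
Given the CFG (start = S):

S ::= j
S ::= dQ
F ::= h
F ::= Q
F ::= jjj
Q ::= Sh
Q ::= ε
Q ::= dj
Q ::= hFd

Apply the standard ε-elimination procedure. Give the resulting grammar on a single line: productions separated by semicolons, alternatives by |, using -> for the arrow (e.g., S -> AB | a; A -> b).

S -> d | j | dQ; F -> Q | h | jjj; Q -> Sh | dj | hd | hFd

Nullable set: {F, Q}.
S -> dQ: Q nullable, giving d | dQ.
F -> Q: Q nullable, giving Q.
Drop Q -> ε.
Q -> hFd: F nullable, giving hFd | hd.
Unchanged (no nullable symbols): S -> j; F -> h; F -> jjj; Q -> Sh; Q -> dj.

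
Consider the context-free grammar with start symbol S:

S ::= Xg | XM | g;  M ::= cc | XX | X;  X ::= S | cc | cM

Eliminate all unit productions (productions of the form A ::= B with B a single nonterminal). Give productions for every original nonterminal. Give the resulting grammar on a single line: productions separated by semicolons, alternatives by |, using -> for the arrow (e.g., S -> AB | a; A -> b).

Unit productions: M->X, X->S.
Unit pairs (A ⇒* B via units): (M,S), (M,X), (X,S).
S: inherits non-unit rules of {S} → XM | Xg | g.
M: inherits non-unit rules of {M, S, X} → XM | XX | Xg | cM | cc | g.
X: inherits non-unit rules of {S, X} → XM | Xg | cM | cc | g.

S -> g | XM | Xg; M -> g | XM | XX | Xg | cM | cc; X -> g | XM | Xg | cM | cc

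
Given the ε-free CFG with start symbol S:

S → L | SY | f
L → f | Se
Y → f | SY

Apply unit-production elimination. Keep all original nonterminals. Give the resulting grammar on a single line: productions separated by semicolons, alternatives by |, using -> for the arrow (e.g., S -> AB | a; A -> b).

Unit productions: S->L.
Unit pairs (A ⇒* B via units): (S,L).
S: inherits non-unit rules of {L, S} → SY | Se | f.
L: inherits non-unit rules of {L} → Se | f.
Y: inherits non-unit rules of {Y} → SY | f.

S -> f | SY | Se; L -> f | Se; Y -> f | SY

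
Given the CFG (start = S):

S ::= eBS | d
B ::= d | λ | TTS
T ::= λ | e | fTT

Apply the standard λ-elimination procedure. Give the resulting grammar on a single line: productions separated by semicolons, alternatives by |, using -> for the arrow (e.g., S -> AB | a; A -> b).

Nullable set: {B, T}.
S -> eBS: B nullable, giving eBS | eS.
Drop B -> λ.
B -> TTS: T, T nullable, giving S | TS | TTS.
Drop T -> λ.
T -> fTT: T, T nullable, giving f | fT | fTT.
Unchanged (no nullable symbols): S -> d; B -> d; T -> e.

S -> d | eS | eBS; B -> S | d | TS | TTS; T -> e | f | fT | fTT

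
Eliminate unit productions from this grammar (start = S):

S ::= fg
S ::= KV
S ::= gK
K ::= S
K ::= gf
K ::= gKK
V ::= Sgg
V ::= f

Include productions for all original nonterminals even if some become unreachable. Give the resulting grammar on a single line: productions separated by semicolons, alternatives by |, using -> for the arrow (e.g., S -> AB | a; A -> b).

Unit productions: K->S.
Unit pairs (A ⇒* B via units): (K,S).
S: inherits non-unit rules of {S} → KV | fg | gK.
K: inherits non-unit rules of {K, S} → KV | fg | gK | gKK | gf.
V: inherits non-unit rules of {V} → Sgg | f.

S -> KV | fg | gK; K -> KV | fg | gK | gf | gKK; V -> f | Sgg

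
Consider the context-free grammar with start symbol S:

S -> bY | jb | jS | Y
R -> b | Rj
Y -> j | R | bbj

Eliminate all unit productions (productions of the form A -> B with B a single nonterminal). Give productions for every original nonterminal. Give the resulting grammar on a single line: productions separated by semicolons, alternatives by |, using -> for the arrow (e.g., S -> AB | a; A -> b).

Unit productions: S->Y, Y->R.
Unit pairs (A ⇒* B via units): (S,R), (S,Y), (Y,R).
S: inherits non-unit rules of {R, S, Y} → Rj | b | bY | bbj | j | jS | jb.
R: inherits non-unit rules of {R} → Rj | b.
Y: inherits non-unit rules of {R, Y} → Rj | b | bbj | j.

S -> b | j | Rj | bY | jS | jb | bbj; R -> b | Rj; Y -> b | j | Rj | bbj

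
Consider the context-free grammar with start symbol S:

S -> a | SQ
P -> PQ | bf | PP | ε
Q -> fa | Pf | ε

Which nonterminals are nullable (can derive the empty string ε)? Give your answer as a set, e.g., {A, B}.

Directly nullable (have an ε-rule): {P, Q}.
Not nullable: S — each has a terminal in every rule's right-hand side or depends on a non-nullable symbol.

{P, Q}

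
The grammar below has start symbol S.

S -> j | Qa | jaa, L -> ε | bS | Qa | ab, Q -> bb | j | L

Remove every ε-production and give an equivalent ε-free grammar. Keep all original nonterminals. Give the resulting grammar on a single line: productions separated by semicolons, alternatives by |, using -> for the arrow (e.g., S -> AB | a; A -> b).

S -> a | j | Qa | jaa; L -> a | Qa | ab | bS; Q -> L | j | bb

Nullable set: {L, Q}.
S -> Qa: Q nullable, giving Qa | a.
Drop L -> ε.
L -> Qa: Q nullable, giving Qa | a.
Q -> L: L nullable, giving L.
Unchanged (no nullable symbols): S -> j; S -> jaa; L -> ab; L -> bS; Q -> bb; Q -> j.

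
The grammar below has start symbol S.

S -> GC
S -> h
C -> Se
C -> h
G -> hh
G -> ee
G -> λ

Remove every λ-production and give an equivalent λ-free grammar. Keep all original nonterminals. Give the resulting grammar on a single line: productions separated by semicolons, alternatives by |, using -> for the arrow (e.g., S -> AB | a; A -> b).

S -> C | h | GC; C -> h | Se; G -> ee | hh

Nullable set: {G}.
S -> GC: G nullable, giving C | GC.
Drop G -> λ.
Unchanged (no nullable symbols): S -> h; C -> Se; C -> h; G -> ee; G -> hh.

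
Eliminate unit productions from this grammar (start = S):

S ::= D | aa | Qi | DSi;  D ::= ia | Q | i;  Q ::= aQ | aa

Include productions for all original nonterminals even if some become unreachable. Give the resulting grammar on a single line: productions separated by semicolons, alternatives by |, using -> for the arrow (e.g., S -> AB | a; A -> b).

S -> i | Qi | aQ | aa | ia | DSi; D -> i | aQ | aa | ia; Q -> aQ | aa

Unit productions: D->Q, S->D.
Unit pairs (A ⇒* B via units): (D,Q), (S,D), (S,Q).
S: inherits non-unit rules of {D, Q, S} → DSi | Qi | aQ | aa | i | ia.
D: inherits non-unit rules of {D, Q} → aQ | aa | i | ia.
Q: inherits non-unit rules of {Q} → aQ | aa.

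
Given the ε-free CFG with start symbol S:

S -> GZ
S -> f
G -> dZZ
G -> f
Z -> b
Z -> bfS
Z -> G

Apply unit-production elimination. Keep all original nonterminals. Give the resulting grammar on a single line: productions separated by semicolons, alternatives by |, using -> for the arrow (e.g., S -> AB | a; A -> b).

S -> f | GZ; G -> f | dZZ; Z -> b | f | bfS | dZZ

Unit productions: Z->G.
Unit pairs (A ⇒* B via units): (Z,G).
S: inherits non-unit rules of {S} → GZ | f.
G: inherits non-unit rules of {G} → dZZ | f.
Z: inherits non-unit rules of {G, Z} → b | bfS | dZZ | f.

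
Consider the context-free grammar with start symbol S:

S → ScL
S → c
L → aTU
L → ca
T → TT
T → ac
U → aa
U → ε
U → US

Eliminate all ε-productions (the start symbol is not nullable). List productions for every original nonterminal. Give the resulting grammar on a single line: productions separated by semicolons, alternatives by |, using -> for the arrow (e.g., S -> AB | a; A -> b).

S -> c | ScL; L -> aT | ca | aTU; T -> TT | ac; U -> S | US | aa

Nullable set: {U}.
L -> aTU: U nullable, giving aT | aTU.
Drop U -> ε.
U -> US: U nullable, giving S | US.
Unchanged (no nullable symbols): S -> ScL; S -> c; L -> ca; T -> TT; T -> ac; U -> aa.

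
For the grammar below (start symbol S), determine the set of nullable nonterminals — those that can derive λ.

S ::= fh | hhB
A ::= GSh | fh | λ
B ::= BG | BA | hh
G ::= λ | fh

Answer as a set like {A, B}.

{A, G}

Directly nullable (have an ε-rule): {A, G}.
Not nullable: B, S — each has a terminal in every rule's right-hand side or depends on a non-nullable symbol.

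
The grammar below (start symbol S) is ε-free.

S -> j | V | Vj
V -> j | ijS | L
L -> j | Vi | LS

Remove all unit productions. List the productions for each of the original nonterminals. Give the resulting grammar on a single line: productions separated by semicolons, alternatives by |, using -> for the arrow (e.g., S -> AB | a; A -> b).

Unit productions: S->V, V->L.
Unit pairs (A ⇒* B via units): (S,L), (S,V), (V,L).
S: inherits non-unit rules of {L, S, V} → LS | Vi | Vj | ijS | j.
L: inherits non-unit rules of {L} → LS | Vi | j.
V: inherits non-unit rules of {L, V} → LS | Vi | ijS | j.

S -> j | LS | Vi | Vj | ijS; L -> j | LS | Vi; V -> j | LS | Vi | ijS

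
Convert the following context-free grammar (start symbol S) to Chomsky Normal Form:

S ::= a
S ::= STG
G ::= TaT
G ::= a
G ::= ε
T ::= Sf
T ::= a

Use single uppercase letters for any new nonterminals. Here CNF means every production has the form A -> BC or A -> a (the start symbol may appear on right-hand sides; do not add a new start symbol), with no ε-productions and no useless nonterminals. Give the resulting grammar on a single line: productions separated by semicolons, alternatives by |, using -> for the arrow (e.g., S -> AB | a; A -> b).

S -> a | SD | ST; A -> a; B -> f; C -> AT; D -> TG; G -> a | TC; T -> a | SB

Nullable: {G}; after ε-elimination: S -> a | ST | STG; G -> a | TaT; T -> a | Sf.
No unit productions to eliminate.
TERM: introduce A -> a, B -> f and substitute in every rule of length ≥2.
BIN: G -> TAT becomes G -> TC, C -> AT; S -> STG becomes S -> SD, D -> TG.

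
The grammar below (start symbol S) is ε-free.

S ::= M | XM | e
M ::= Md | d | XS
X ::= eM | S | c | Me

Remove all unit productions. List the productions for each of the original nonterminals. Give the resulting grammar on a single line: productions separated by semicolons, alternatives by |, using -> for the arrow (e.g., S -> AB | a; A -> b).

Unit productions: S->M, X->S.
Unit pairs (A ⇒* B via units): (S,M), (X,M), (X,S).
S: inherits non-unit rules of {M, S} → Md | XM | XS | d | e.
M: inherits non-unit rules of {M} → Md | XS | d.
X: inherits non-unit rules of {M, S, X} → Md | Me | XM | XS | c | d | e | eM.

S -> d | e | Md | XM | XS; M -> d | Md | XS; X -> c | d | e | Md | Me | XM | XS | eM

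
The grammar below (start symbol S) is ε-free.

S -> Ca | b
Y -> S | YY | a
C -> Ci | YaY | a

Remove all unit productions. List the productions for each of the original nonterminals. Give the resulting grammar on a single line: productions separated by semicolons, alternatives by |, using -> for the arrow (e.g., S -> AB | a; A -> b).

Unit productions: Y->S.
Unit pairs (A ⇒* B via units): (Y,S).
S: inherits non-unit rules of {S} → Ca | b.
C: inherits non-unit rules of {C} → Ci | YaY | a.
Y: inherits non-unit rules of {S, Y} → Ca | YY | a | b.

S -> b | Ca; C -> a | Ci | YaY; Y -> a | b | Ca | YY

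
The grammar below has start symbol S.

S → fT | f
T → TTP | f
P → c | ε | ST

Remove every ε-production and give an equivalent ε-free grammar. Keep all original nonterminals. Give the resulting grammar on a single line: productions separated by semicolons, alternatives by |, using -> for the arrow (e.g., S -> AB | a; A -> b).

S -> f | fT; P -> c | ST; T -> f | TT | TTP

Nullable set: {P}.
Drop P -> ε.
T -> TTP: P nullable, giving TT | TTP.
Unchanged (no nullable symbols): S -> f; S -> fT; P -> ST; P -> c; T -> f.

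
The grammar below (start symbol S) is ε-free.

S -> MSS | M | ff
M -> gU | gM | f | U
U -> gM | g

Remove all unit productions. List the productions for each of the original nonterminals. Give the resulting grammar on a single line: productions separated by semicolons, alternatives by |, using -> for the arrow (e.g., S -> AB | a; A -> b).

Unit productions: M->U, S->M.
Unit pairs (A ⇒* B via units): (M,U), (S,M), (S,U).
S: inherits non-unit rules of {M, S, U} → MSS | f | ff | g | gM | gU.
M: inherits non-unit rules of {M, U} → f | g | gM | gU.
U: inherits non-unit rules of {U} → g | gM.

S -> f | g | ff | gM | gU | MSS; M -> f | g | gM | gU; U -> g | gM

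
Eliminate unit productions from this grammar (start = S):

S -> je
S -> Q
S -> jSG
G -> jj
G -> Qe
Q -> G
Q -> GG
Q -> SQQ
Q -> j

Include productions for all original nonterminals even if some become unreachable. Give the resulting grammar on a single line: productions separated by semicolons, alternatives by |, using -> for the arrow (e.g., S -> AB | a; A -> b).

Unit productions: Q->G, S->Q.
Unit pairs (A ⇒* B via units): (Q,G), (S,G), (S,Q).
S: inherits non-unit rules of {G, Q, S} → GG | Qe | SQQ | j | jSG | je | jj.
G: inherits non-unit rules of {G} → Qe | jj.
Q: inherits non-unit rules of {G, Q} → GG | Qe | SQQ | j | jj.

S -> j | GG | Qe | je | jj | SQQ | jSG; G -> Qe | jj; Q -> j | GG | Qe | jj | SQQ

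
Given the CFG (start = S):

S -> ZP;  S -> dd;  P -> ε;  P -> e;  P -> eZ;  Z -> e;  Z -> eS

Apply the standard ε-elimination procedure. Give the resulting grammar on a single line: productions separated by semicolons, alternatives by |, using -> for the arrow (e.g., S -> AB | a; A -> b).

S -> Z | ZP | dd; P -> e | eZ; Z -> e | eS

Nullable set: {P}.
S -> ZP: P nullable, giving Z | ZP.
Drop P -> ε.
Unchanged (no nullable symbols): S -> dd; P -> e; P -> eZ; Z -> e; Z -> eS.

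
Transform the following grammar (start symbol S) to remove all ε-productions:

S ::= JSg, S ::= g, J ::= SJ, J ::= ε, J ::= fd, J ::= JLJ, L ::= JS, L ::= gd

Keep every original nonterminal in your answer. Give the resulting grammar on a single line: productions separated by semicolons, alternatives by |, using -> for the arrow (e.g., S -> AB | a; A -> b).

Nullable set: {J}.
S -> JSg: J nullable, giving JSg | Sg.
Drop J -> ε.
J -> JLJ: J, J nullable, giving JL | JLJ | L | LJ.
J -> SJ: J nullable, giving S | SJ.
L -> JS: J nullable, giving JS | S.
Unchanged (no nullable symbols): S -> g; J -> fd; L -> gd.

S -> g | Sg | JSg; J -> L | S | JL | LJ | SJ | fd | JLJ; L -> S | JS | gd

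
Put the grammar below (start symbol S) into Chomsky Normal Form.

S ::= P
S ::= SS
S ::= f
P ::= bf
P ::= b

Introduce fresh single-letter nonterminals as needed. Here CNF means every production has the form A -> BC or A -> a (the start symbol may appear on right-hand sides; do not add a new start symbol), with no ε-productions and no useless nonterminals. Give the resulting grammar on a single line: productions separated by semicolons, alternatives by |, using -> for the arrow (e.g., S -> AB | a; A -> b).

S -> b | f | AB | SS; A -> b; B -> f

No ε-productions.
After unit-elimination: S -> b | f | SS | bf; P -> b | bf.
TERM: introduce A -> b, B -> f and substitute in every rule of length ≥2.
Drop unreachable/unproductive: P.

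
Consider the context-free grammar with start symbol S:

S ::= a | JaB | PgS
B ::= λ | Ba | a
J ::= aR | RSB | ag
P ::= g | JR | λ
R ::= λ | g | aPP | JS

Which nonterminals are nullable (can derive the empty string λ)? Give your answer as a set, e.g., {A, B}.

Directly nullable (have an ε-rule): {B, P, R}.
Not nullable: J, S — each has a terminal in every rule's right-hand side or depends on a non-nullable symbol.

{B, P, R}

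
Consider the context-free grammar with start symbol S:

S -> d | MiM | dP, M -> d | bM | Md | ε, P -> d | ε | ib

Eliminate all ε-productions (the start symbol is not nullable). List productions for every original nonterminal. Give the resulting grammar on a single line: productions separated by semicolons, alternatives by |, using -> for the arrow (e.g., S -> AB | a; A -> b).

S -> d | i | Mi | dP | iM | MiM; M -> b | d | Md | bM; P -> d | ib

Nullable set: {M, P}.
S -> MiM: M, M nullable, giving Mi | MiM | i | iM.
S -> dP: P nullable, giving d | dP.
Drop M -> ε.
M -> Md: M nullable, giving Md | d.
M -> bM: M nullable, giving b | bM.
Drop P -> ε.
Unchanged (no nullable symbols): S -> d; M -> d; P -> d; P -> ib.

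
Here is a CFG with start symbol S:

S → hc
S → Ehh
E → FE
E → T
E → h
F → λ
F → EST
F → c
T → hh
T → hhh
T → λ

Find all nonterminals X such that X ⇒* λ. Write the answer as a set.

{E, F, T}

Directly nullable (have an ε-rule): {F, T}.
E is nullable via E -> T (every symbol on the right is already known nullable).
Not nullable: S — each has a terminal in every rule's right-hand side or depends on a non-nullable symbol.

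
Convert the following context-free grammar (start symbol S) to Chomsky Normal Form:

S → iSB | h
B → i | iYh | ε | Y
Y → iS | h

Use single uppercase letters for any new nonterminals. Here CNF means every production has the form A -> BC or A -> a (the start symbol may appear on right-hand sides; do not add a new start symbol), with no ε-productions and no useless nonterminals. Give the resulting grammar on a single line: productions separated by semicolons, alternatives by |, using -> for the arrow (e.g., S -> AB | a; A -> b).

S -> h | AE | AS; A -> i; B -> h | i | AD | AS; C -> h; D -> YC; E -> SB; Y -> h | AS

Nullable: {B}; after ε-elimination: S -> h | iS | iSB; B -> Y | i | iYh; Y -> h | iS.
After unit-elimination: S -> h | iS | iSB; B -> h | i | iS | iYh; Y -> h | iS.
TERM: introduce C -> h, A -> i and substitute in every rule of length ≥2.
BIN: B -> AYC becomes B -> AD, D -> YC; S -> ASB becomes S -> AE, E -> SB.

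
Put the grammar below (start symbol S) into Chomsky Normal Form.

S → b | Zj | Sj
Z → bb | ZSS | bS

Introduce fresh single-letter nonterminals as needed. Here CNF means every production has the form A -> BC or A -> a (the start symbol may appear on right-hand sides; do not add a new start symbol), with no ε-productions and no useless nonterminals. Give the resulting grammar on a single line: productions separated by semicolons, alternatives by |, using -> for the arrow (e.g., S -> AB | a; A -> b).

No ε-productions.
No unit productions to eliminate.
TERM: introduce B -> b, A -> j and substitute in every rule of length ≥2.
BIN: Z -> ZSS becomes Z -> ZC, C -> SS.

S -> b | SA | ZA; A -> j; B -> b; C -> SS; Z -> BB | BS | ZC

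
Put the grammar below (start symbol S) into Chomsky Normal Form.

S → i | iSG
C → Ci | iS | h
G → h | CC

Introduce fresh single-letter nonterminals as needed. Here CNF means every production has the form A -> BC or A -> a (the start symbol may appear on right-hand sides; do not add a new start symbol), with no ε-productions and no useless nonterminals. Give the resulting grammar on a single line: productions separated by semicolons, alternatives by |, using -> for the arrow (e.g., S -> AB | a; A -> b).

No ε-productions.
No unit productions to eliminate.
TERM: introduce A -> i and substitute in every rule of length ≥2.
BIN: S -> ASG becomes S -> AB, B -> SG.

S -> i | AB; A -> i; B -> SG; C -> h | AS | CA; G -> h | CC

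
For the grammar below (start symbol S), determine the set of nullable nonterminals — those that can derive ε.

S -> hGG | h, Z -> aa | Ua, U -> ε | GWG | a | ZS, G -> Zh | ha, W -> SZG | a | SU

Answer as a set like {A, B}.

{U}

Directly nullable (have an ε-rule): {U}.
Not nullable: G, S, W, Z — each has a terminal in every rule's right-hand side or depends on a non-nullable symbol.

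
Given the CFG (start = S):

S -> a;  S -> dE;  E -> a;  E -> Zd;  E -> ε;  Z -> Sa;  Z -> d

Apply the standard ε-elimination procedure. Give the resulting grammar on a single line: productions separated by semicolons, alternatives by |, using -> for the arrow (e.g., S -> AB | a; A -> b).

S -> a | d | dE; E -> a | Zd; Z -> d | Sa

Nullable set: {E}.
S -> dE: E nullable, giving d | dE.
Drop E -> ε.
Unchanged (no nullable symbols): S -> a; E -> Zd; E -> a; Z -> Sa; Z -> d.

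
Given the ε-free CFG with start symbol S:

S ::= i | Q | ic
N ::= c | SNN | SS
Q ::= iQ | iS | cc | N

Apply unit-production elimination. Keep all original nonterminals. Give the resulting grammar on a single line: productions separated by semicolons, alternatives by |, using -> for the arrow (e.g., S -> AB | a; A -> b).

Unit productions: Q->N, S->Q.
Unit pairs (A ⇒* B via units): (Q,N), (S,N), (S,Q).
S: inherits non-unit rules of {N, Q, S} → SNN | SS | c | cc | i | iQ | iS | ic.
N: inherits non-unit rules of {N} → SNN | SS | c.
Q: inherits non-unit rules of {N, Q} → SNN | SS | c | cc | iQ | iS.

S -> c | i | SS | cc | iQ | iS | ic | SNN; N -> c | SS | SNN; Q -> c | SS | cc | iQ | iS | SNN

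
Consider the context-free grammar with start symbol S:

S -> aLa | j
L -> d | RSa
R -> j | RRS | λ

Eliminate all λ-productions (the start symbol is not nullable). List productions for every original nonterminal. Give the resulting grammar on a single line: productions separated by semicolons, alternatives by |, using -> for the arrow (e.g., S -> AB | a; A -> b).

S -> j | aLa; L -> d | Sa | RSa; R -> S | j | RS | RRS

Nullable set: {R}.
L -> RSa: R nullable, giving RSa | Sa.
Drop R -> λ.
R -> RRS: R, R nullable, giving RRS | RS | S.
Unchanged (no nullable symbols): S -> aLa; S -> j; L -> d; R -> j.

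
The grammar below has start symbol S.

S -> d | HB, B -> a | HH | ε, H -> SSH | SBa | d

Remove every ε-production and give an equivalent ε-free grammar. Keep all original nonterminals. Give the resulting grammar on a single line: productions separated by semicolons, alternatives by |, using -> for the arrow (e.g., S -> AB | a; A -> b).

S -> H | d | HB; B -> a | HH; H -> d | Sa | SBa | SSH

Nullable set: {B}.
S -> HB: B nullable, giving H | HB.
Drop B -> ε.
H -> SBa: B nullable, giving SBa | Sa.
Unchanged (no nullable symbols): S -> d; B -> HH; B -> a; H -> SSH; H -> d.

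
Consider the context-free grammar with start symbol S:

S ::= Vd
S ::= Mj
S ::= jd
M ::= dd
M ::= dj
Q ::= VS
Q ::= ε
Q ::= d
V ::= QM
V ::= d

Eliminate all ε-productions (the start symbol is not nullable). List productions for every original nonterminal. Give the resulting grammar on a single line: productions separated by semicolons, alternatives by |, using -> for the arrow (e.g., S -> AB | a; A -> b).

S -> Mj | Vd | jd; M -> dd | dj; Q -> d | VS; V -> M | d | QM

Nullable set: {Q}.
Drop Q -> ε.
V -> QM: Q nullable, giving M | QM.
Unchanged (no nullable symbols): S -> Mj; S -> Vd; S -> jd; M -> dd; M -> dj; Q -> VS; Q -> d; V -> d.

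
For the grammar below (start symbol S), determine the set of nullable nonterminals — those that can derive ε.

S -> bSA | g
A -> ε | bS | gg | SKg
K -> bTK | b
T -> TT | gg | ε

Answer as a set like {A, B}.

Directly nullable (have an ε-rule): {A, T}.
Not nullable: K, S — each has a terminal in every rule's right-hand side or depends on a non-nullable symbol.

{A, T}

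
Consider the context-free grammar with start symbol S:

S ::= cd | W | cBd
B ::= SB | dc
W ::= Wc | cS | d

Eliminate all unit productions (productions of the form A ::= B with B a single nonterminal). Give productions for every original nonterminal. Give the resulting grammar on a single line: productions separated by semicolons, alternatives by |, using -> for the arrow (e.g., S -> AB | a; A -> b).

S -> d | Wc | cS | cd | cBd; B -> SB | dc; W -> d | Wc | cS

Unit productions: S->W.
Unit pairs (A ⇒* B via units): (S,W).
S: inherits non-unit rules of {S, W} → Wc | cBd | cS | cd | d.
B: inherits non-unit rules of {B} → SB | dc.
W: inherits non-unit rules of {W} → Wc | cS | d.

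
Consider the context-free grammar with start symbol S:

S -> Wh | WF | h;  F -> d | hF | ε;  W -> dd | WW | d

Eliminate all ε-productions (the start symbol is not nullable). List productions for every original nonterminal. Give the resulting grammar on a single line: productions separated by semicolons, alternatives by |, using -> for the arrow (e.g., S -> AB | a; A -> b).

Nullable set: {F}.
S -> WF: F nullable, giving W | WF.
Drop F -> ε.
F -> hF: F nullable, giving h | hF.
Unchanged (no nullable symbols): S -> Wh; S -> h; F -> d; W -> WW; W -> d; W -> dd.

S -> W | h | WF | Wh; F -> d | h | hF; W -> d | WW | dd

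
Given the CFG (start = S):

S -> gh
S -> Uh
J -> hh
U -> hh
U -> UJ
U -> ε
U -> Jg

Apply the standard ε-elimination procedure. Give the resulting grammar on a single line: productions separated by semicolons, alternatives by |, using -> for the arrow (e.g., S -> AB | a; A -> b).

S -> h | Uh | gh; J -> hh; U -> J | Jg | UJ | hh

Nullable set: {U}.
S -> Uh: U nullable, giving Uh | h.
Drop U -> ε.
U -> UJ: U nullable, giving J | UJ.
Unchanged (no nullable symbols): S -> gh; J -> hh; U -> Jg; U -> hh.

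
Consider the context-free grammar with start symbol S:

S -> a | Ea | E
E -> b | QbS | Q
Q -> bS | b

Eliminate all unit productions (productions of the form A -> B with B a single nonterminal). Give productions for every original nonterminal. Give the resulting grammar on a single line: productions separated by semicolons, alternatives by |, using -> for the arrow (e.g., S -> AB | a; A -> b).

S -> a | b | Ea | bS | QbS; E -> b | bS | QbS; Q -> b | bS

Unit productions: E->Q, S->E.
Unit pairs (A ⇒* B via units): (E,Q), (S,E), (S,Q).
S: inherits non-unit rules of {E, Q, S} → Ea | QbS | a | b | bS.
E: inherits non-unit rules of {E, Q} → QbS | b | bS.
Q: inherits non-unit rules of {Q} → b | bS.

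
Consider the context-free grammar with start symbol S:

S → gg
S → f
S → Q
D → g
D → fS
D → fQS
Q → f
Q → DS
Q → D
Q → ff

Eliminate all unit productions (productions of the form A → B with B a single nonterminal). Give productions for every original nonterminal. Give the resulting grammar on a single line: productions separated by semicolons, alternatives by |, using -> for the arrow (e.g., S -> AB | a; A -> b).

S -> f | g | DS | fS | ff | gg | fQS; D -> g | fS | fQS; Q -> f | g | DS | fS | ff | fQS

Unit productions: Q->D, S->Q.
Unit pairs (A ⇒* B via units): (Q,D), (S,D), (S,Q).
S: inherits non-unit rules of {D, Q, S} → DS | f | fQS | fS | ff | g | gg.
D: inherits non-unit rules of {D} → fQS | fS | g.
Q: inherits non-unit rules of {D, Q} → DS | f | fQS | fS | ff | g.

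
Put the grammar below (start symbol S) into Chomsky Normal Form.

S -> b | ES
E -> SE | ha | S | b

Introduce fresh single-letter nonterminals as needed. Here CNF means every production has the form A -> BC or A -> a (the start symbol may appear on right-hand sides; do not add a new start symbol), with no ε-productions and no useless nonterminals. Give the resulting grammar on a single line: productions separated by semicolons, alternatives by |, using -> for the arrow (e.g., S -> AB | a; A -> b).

S -> b | ES; A -> h; B -> a; E -> b | AB | ES | SE

No ε-productions.
After unit-elimination: S -> b | ES; E -> b | ES | SE | ha.
TERM: introduce B -> a, A -> h and substitute in every rule of length ≥2.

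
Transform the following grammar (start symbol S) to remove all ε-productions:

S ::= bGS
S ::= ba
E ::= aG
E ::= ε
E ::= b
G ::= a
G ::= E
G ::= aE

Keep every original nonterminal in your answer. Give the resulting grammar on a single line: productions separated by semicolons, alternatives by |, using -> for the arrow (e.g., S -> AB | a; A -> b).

Nullable set: {E, G}.
S -> bGS: G nullable, giving bGS | bS.
Drop E -> ε.
E -> aG: G nullable, giving a | aG.
G -> E: E nullable, giving E.
G -> aE: E nullable, giving a | aE.
Unchanged (no nullable symbols): S -> ba; E -> b; G -> a.

S -> bS | ba | bGS; E -> a | b | aG; G -> E | a | aE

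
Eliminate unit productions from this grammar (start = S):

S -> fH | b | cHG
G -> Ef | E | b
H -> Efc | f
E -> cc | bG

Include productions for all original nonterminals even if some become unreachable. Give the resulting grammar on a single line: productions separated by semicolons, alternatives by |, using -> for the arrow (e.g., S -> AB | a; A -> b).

Unit productions: G->E.
Unit pairs (A ⇒* B via units): (G,E).
S: inherits non-unit rules of {S} → b | cHG | fH.
E: inherits non-unit rules of {E} → bG | cc.
G: inherits non-unit rules of {E, G} → Ef | b | bG | cc.
H: inherits non-unit rules of {H} → Efc | f.

S -> b | fH | cHG; E -> bG | cc; G -> b | Ef | bG | cc; H -> f | Efc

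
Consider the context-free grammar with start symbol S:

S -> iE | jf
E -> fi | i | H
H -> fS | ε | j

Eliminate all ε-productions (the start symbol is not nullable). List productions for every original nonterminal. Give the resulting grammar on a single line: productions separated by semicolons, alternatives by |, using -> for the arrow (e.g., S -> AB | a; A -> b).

S -> i | iE | jf; E -> H | i | fi; H -> j | fS

Nullable set: {E, H}.
S -> iE: E nullable, giving i | iE.
E -> H: H nullable, giving H.
Drop H -> ε.
Unchanged (no nullable symbols): S -> jf; E -> fi; E -> i; H -> fS; H -> j.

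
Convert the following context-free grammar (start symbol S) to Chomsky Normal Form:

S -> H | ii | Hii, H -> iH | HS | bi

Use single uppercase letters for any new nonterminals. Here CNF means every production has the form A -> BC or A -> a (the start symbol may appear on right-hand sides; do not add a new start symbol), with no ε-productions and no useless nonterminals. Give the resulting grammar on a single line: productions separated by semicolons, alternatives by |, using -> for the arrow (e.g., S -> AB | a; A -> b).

S -> AB | BB | BH | HC | HS; A -> b; B -> i; C -> BB; H -> AB | BH | HS

No ε-productions.
After unit-elimination: S -> HS | bi | iH | ii | Hii; H -> HS | bi | iH.
TERM: introduce A -> b, B -> i and substitute in every rule of length ≥2.
BIN: S -> HBB becomes S -> HC, C -> BB.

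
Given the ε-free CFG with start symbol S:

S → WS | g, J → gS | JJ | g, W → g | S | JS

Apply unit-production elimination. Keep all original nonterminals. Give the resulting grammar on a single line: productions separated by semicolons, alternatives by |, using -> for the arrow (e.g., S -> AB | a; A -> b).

Unit productions: W->S.
Unit pairs (A ⇒* B via units): (W,S).
S: inherits non-unit rules of {S} → WS | g.
J: inherits non-unit rules of {J} → JJ | g | gS.
W: inherits non-unit rules of {S, W} → JS | WS | g.

S -> g | WS; J -> g | JJ | gS; W -> g | JS | WS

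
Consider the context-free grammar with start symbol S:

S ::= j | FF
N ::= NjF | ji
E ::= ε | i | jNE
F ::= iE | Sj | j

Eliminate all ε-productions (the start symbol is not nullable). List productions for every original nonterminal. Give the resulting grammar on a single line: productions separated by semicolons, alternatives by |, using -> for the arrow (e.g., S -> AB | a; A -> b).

Nullable set: {E}.
Drop E -> ε.
E -> jNE: E nullable, giving jN | jNE.
F -> iE: E nullable, giving i | iE.
Unchanged (no nullable symbols): S -> FF; S -> j; E -> i; F -> Sj; F -> j; N -> NjF; N -> ji.

S -> j | FF; E -> i | jN | jNE; F -> i | j | Sj | iE; N -> ji | NjF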